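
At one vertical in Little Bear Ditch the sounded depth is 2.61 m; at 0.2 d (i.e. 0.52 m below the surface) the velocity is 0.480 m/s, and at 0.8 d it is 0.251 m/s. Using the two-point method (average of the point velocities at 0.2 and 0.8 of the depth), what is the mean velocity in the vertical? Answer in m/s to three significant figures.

v̄ = (0.480 + 0.251) / 2 = 0.3655 m/s

0.366 m/s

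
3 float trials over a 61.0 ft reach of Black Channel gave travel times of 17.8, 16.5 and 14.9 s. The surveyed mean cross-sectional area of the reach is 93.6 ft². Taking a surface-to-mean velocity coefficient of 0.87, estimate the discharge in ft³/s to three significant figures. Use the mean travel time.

303 ft³/s

t̄ = (17.8 + 16.5 + 14.9) / 3 = 16.4 s
v_surface = L / t̄ = 61.0 / 16.4 = 3.720 ft/s
v_mean = 0.87 × 3.720 = 3.236 ft/s
Q = A × v_mean = 93.6 × 3.236 = 302.9 ft³/s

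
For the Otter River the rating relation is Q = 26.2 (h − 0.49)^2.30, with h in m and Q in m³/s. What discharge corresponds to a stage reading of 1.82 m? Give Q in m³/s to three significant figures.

50.5 m³/s

Q = 26.2 × (1.82 − 0.49)^2.30 = 26.2 × 1.33^2.30 = 50.48 m³/s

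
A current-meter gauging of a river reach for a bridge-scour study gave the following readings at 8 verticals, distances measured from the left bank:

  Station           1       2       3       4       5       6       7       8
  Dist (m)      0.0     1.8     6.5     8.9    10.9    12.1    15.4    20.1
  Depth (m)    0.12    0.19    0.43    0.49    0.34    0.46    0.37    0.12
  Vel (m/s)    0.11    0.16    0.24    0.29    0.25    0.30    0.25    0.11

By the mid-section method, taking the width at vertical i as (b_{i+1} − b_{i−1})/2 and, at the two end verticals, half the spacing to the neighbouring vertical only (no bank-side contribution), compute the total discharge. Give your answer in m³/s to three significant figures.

1.64 m³/s

w_1 = (1.8 − 0.0)/2 = 0.9 m; q_1 = 0.11 × 0.12 × 0.9 = 0.01188 m³/s
w_2 = (6.5 − 0.0)/2 = 3.25 m; q_2 = 0.16 × 0.19 × 3.25 = 0.09880 m³/s
w_3 = (8.9 − 1.8)/2 = 3.55 m; q_3 = 0.24 × 0.43 × 3.55 = 0.3664 m³/s
w_4 = (10.9 − 6.5)/2 = 2.2 m; q_4 = 0.29 × 0.49 × 2.2 = 0.3126 m³/s
w_5 = (12.1 − 8.9)/2 = 1.6 m; q_5 = 0.25 × 0.34 × 1.6 = 0.1360 m³/s
w_6 = (15.4 − 10.9)/2 = 2.25 m; q_6 = 0.30 × 0.46 × 2.25 = 0.3105 m³/s
w_7 = (20.1 − 12.1)/2 = 4 m; q_7 = 0.25 × 0.37 × 4 = 0.3700 m³/s
w_8 = (20.1 − 15.4)/2 = 2.35 m; q_8 = 0.11 × 0.12 × 2.35 = 0.03102 m³/s
Q = Σ qᵢ = 1.637 m³/s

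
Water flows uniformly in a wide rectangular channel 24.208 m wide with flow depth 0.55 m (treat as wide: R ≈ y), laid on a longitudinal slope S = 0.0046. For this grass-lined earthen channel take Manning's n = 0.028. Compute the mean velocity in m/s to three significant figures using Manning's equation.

A = b·y = 24.208 × 0.55 = 13.31 m²
Wide channel: R ≈ y = 0.55 m
Q = (1/n)·A·R^(2/3)·S^(1/2) = (1/0.028) × 13.31 × 0.5500^(2/3) × 0.0046^(1/2) = 21.65 m³/s
V = Q/A = 21.65/13.31 = 1.626 m/s

1.63 m/s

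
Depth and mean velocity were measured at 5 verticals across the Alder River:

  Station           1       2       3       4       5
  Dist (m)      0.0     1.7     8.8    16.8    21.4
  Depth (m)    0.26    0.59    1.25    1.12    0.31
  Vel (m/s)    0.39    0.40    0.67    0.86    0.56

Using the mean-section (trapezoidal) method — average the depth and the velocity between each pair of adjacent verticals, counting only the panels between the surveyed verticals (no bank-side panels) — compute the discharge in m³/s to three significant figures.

Panel 1-2: Δb = 1.7 m, d̄ = (0.26+0.59)/2 = 0.425, v̄ = (0.39+0.40)/2 = 0.395 → q = 1.7×0.425×0.395 = 0.2854 m³/s
Panel 2-3: Δb = 7.1 m, d̄ = (0.59+1.25)/2 = 0.92, v̄ = (0.40+0.67)/2 = 0.535 → q = 7.1×0.92×0.535 = 3.495 m³/s
Panel 3-4: Δb = 8 m, d̄ = (1.25+1.12)/2 = 1.185, v̄ = (0.67+0.86)/2 = 0.765 → q = 8×1.185×0.765 = 7.252 m³/s
Panel 4-5: Δb = 4.6 m, d̄ = (1.12+0.31)/2 = 0.715, v̄ = (0.86+0.56)/2 = 0.71 → q = 4.6×0.715×0.71 = 2.335 m³/s
Q = Σ q = 13.37 m³/s

13.4 m³/s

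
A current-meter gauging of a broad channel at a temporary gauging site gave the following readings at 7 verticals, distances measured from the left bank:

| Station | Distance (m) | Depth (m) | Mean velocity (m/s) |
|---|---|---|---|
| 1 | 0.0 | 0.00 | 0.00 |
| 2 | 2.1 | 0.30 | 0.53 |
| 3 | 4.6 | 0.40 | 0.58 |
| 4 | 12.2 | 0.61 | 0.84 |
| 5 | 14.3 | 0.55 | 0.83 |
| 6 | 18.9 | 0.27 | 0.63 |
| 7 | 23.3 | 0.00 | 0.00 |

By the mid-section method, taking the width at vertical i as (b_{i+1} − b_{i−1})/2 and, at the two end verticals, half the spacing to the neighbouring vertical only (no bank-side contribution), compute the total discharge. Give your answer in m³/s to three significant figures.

6.32 m³/s

w_2 = (4.6 − 0.0)/2 = 2.3 m; q_2 = 0.53 × 0.30 × 2.3 = 0.3657 m³/s
w_3 = (12.2 − 2.1)/2 = 5.05 m; q_3 = 0.58 × 0.40 × 5.05 = 1.172 m³/s
w_4 = (14.3 − 4.6)/2 = 4.85 m; q_4 = 0.84 × 0.61 × 4.85 = 2.485 m³/s
w_5 = (18.9 − 12.2)/2 = 3.35 m; q_5 = 0.83 × 0.55 × 3.35 = 1.529 m³/s
w_6 = (23.3 − 14.3)/2 = 4.5 m; q_6 = 0.63 × 0.27 × 4.5 = 0.7655 m³/s
Stations 1, 7 contribute zero (depth or velocity is 0).
Q = Σ qᵢ = 6.317 m³/s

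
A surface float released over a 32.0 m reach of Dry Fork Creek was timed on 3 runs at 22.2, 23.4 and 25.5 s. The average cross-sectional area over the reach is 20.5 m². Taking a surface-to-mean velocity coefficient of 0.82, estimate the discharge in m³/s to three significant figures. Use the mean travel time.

t̄ = (22.2 + 23.4 + 25.5) / 3 = 23.7 s
v_surface = L / t̄ = 32.0 / 23.7 = 1.350 m/s
v_mean = 0.82 × 1.350 = 1.107 m/s
Q = A × v_mean = 20.5 × 1.107 = 22.70 m³/s

22.7 m³/s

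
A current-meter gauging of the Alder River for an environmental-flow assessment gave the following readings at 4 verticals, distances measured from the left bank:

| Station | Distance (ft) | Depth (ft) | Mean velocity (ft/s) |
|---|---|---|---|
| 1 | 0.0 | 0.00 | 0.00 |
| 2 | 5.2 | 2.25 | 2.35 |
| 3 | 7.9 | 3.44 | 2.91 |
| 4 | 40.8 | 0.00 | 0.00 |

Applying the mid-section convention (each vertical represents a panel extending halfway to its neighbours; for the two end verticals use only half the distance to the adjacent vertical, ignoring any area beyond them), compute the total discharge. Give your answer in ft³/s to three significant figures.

199 ft³/s

w_2 = (7.9 − 0.0)/2 = 3.95 ft; q_2 = 2.35 × 2.25 × 3.95 = 20.89 ft³/s
w_3 = (40.8 − 5.2)/2 = 17.8 ft; q_3 = 2.91 × 3.44 × 17.8 = 178.2 ft³/s
Stations 1, 4 contribute zero (depth or velocity is 0).
Q = Σ qᵢ = 199.1 ft³/s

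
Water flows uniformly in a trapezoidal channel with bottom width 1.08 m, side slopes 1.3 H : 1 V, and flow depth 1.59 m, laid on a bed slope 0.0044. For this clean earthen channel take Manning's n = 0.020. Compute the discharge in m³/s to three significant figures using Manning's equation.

14.2 m³/s

A = (b + z·y)·y = (1.08 + 1.3×1.59)×1.59 = 5.004 m²
P = b + 2y√(1+z²) = 1.08 + 2×1.59×√(1+1.3²) = 6.296 m
R = A/P = 5.004/6.296 = 0.7948 m
Q = (1/n)·A·R^(2/3)·S^(1/2) = (1/0.020) × 5.004 × 0.7948^(2/3) × 0.0044^(1/2) = 14.24 m³/s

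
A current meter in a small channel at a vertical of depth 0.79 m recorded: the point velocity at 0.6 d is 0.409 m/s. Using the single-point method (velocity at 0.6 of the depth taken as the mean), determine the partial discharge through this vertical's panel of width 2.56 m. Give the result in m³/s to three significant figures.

v̄ = v₀.₆ = 0.409 m/s
q = v̄ × d × w = 0.4090 × 0.79 × 2.56 = 0.8272 m³/s

0.827 m³/s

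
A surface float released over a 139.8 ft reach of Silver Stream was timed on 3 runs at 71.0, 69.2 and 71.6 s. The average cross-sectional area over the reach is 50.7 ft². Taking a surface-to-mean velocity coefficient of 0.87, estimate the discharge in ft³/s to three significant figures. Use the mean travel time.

t̄ = (71.0 + 69.2 + 71.6) / 3 = 70.6 s
v_surface = L / t̄ = 139.8 / 70.6 = 1.980 ft/s
v_mean = 0.87 × 1.980 = 1.723 ft/s
Q = A × v_mean = 50.7 × 1.723 = 87.34 ft³/s

87.3 ft³/s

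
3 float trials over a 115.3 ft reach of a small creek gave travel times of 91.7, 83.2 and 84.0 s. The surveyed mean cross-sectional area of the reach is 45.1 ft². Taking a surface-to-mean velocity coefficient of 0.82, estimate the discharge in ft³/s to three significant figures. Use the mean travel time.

t̄ = (91.7 + 83.2 + 84.0) / 3 = 86.3 s
v_surface = L / t̄ = 115.3 / 86.3 = 1.336 ft/s
v_mean = 0.82 × 1.336 = 1.096 ft/s
Q = A × v_mean = 45.1 × 1.096 = 49.41 ft³/s

49.4 ft³/s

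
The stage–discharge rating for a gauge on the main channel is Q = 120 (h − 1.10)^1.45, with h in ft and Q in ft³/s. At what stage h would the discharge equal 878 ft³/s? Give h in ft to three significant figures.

h − h₀ = (Q/C)^(1/b) = (878/120)^(1/1.45) = 3.945 ft
h = 1.10 + 3.945 = 5.045 ft

5.05 ft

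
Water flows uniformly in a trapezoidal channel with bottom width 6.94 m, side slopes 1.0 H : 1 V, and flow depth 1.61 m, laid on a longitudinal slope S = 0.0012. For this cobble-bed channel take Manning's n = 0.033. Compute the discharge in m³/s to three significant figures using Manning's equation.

A = (b + z·y)·y = (6.94 + 1.0×1.61)×1.61 = 13.77 m²
P = b + 2y√(1+z²) = 6.94 + 2×1.61×√(1+1.0²) = 11.49 m
R = A/P = 13.77/11.49 = 1.198 m
Q = (1/n)·A·R^(2/3)·S^(1/2) = (1/0.033) × 13.77 × 1.198^(2/3) × 0.0012^(1/2) = 16.30 m³/s

16.3 m³/s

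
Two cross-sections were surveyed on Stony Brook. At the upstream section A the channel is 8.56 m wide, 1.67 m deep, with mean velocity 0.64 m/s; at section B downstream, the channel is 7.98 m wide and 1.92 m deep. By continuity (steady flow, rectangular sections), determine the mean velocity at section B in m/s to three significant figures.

0.597 m/s

Q = A₁V₁ = (8.56×1.67) × 0.64 = 9.149 m³/s
A₂ = 7.98 × 1.92 = 15.32 m²
V₂ = Q/A₂ = 9.149/15.32 = 0.5971 m/s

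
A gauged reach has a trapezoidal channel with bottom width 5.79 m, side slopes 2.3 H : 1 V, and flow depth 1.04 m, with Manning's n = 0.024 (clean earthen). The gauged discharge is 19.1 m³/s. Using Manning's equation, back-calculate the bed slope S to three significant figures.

A = (b + z·y)·y = (5.79 + 2.3×1.04)×1.04 = 8.509 m²
P = b + 2y√(1+z²) = 5.79 + 2×1.04×√(1+2.3²) = 11.01 m
R = A/P = 8.509/11.01 = 0.7731 m
S = (Q·n / (1·A·R^(2/3)))² = (19.1×0.024 / (1×8.509×0.8424))² = 0.004090

0.00409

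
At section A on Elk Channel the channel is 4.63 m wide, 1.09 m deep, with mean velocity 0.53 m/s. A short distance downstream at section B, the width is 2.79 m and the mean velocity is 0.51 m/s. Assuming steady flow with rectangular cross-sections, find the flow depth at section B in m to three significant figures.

1.88 m

Q = A₁V₁ = (4.63×1.09) × 0.53 = 2.675 m³/s
d₂ = Q/(b₂ V₂) = 2.675/(2.79×0.51) = 1.880 m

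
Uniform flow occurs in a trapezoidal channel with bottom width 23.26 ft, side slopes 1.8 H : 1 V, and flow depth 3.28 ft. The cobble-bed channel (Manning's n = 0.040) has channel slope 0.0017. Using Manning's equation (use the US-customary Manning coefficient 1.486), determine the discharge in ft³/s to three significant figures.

A = (b + z·y)·y = (23.26 + 1.8×3.28)×3.28 = 95.66 ft²
P = b + 2y√(1+z²) = 23.26 + 2×3.28×√(1+1.8²) = 36.77 ft
R = A/P = 95.66/36.77 = 2.602 ft
Q = (1.486/n)·A·R^(2/3)·S^(1/2) = (1.486/0.040) × 95.66 × 2.602^(2/3) × 0.0017^(1/2) = 277.2 ft³/s

277 ft³/s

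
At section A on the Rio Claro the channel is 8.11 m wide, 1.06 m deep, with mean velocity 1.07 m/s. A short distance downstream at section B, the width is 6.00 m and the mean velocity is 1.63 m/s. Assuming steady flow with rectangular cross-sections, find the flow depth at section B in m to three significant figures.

Q = A₁V₁ = (8.11×1.06) × 1.07 = 9.198 m³/s
d₂ = Q/(b₂ V₂) = 9.198/(6.00×1.63) = 0.9405 m

0.941 m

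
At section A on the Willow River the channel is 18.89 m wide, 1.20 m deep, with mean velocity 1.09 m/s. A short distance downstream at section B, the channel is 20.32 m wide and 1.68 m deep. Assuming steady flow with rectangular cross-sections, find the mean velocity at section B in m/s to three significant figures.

Q = A₁V₁ = (18.89×1.20) × 1.09 = 24.71 m³/s
A₂ = 20.32 × 1.68 = 34.14 m²
V₂ = Q/A₂ = 24.71/34.14 = 0.7238 m/s

0.724 m/s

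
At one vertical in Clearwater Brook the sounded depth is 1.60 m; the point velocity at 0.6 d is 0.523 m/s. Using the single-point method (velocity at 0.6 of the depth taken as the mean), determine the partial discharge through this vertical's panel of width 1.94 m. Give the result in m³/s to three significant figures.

1.62 m³/s

v̄ = v₀.₆ = 0.523 m/s
q = v̄ × d × w = 0.5230 × 1.60 × 1.94 = 1.623 m³/s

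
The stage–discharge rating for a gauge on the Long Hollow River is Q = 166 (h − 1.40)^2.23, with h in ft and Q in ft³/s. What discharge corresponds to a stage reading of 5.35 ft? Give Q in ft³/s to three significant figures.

3550 ft³/s

Q = 166 × (5.35 − 1.40)^2.23 = 166 × 3.95^2.23 = 3552 ft³/s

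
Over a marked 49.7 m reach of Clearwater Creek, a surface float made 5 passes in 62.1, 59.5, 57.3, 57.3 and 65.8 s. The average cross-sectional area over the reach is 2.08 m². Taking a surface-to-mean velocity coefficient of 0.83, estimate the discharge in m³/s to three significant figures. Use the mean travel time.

t̄ = (62.1 + 59.5 + 57.3 + 57.3 + 65.8) / 5 = 60.4 s
v_surface = L / t̄ = 49.7 / 60.4 = 0.8228 m/s
v_mean = 0.83 × 0.8228 = 0.6830 m/s
Q = A × v_mean = 2.08 × 0.6830 = 1.421 m³/s

1.42 m³/s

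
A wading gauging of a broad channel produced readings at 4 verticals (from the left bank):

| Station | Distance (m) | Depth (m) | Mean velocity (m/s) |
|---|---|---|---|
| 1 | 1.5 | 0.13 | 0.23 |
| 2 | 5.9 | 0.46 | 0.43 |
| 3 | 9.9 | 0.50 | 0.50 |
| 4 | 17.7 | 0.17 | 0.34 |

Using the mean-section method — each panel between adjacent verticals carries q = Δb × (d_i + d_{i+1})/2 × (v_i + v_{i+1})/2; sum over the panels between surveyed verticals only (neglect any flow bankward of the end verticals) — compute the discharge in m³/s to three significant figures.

Panel 1-2: Δb = 4.4 m, d̄ = (0.13+0.46)/2 = 0.295, v̄ = (0.23+0.43)/2 = 0.33 → q = 4.4×0.295×0.33 = 0.4283 m³/s
Panel 2-3: Δb = 4 m, d̄ = (0.46+0.50)/2 = 0.48, v̄ = (0.43+0.50)/2 = 0.465 → q = 4×0.48×0.465 = 0.8928 m³/s
Panel 3-4: Δb = 7.8 m, d̄ = (0.50+0.17)/2 = 0.335, v̄ = (0.50+0.34)/2 = 0.42 → q = 7.8×0.335×0.42 = 1.097 m³/s
Q = Σ q = 2.419 m³/s

2.42 m³/s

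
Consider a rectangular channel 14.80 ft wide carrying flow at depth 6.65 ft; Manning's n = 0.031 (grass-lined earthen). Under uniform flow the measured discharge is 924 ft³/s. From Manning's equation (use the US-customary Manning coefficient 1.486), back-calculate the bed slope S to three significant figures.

A = b·y = 14.80 × 6.65 = 98.42 ft²
P = b + 2y = 14.80 + 2×6.65 = 28.10 ft
R = A/P = 98.42/28.10 = 3.502 ft
S = (Q·n / (1.486·A·R^(2/3)))² = (924×0.031 / (1.486×98.42×2.306))² = 0.007212

0.00721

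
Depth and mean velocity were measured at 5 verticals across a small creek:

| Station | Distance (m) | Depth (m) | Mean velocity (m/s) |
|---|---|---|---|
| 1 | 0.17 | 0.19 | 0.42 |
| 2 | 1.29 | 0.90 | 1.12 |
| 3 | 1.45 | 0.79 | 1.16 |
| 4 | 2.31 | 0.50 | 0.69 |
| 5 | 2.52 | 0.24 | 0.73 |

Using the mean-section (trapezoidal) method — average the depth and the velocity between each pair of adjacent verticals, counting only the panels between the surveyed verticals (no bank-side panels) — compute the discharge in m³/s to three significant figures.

1.19 m³/s

Panel 1-2: Δb = 1.12 m, d̄ = (0.19+0.90)/2 = 0.545, v̄ = (0.42+1.12)/2 = 0.77 → q = 1.12×0.545×0.77 = 0.4700 m³/s
Panel 2-3: Δb = 0.16 m, d̄ = (0.90+0.79)/2 = 0.845, v̄ = (1.12+1.16)/2 = 1.14 → q = 0.16×0.845×1.14 = 0.1541 m³/s
Panel 3-4: Δb = 0.86 m, d̄ = (0.79+0.50)/2 = 0.645, v̄ = (1.16+0.69)/2 = 0.925 → q = 0.86×0.645×0.925 = 0.5131 m³/s
Panel 4-5: Δb = 0.21 m, d̄ = (0.50+0.24)/2 = 0.37, v̄ = (0.69+0.73)/2 = 0.71 → q = 0.21×0.37×0.71 = 0.05517 m³/s
Q = Σ q = 1.192 m³/s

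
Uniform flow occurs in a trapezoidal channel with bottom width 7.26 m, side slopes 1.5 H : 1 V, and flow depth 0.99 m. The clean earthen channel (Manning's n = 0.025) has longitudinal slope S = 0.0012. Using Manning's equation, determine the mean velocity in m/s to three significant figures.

A = (b + z·y)·y = (7.26 + 1.5×0.99)×0.99 = 8.658 m²
P = b + 2y√(1+z²) = 7.26 + 2×0.99×√(1+1.5²) = 10.83 m
R = A/P = 8.658/10.83 = 0.7994 m
Q = (1/n)·A·R^(2/3)·S^(1/2) = (1/0.025) × 8.658 × 0.7994^(2/3) × 0.0012^(1/2) = 10.33 m³/s
V = Q/A = 10.33/8.658 = 1.194 m/s

1.19 m/s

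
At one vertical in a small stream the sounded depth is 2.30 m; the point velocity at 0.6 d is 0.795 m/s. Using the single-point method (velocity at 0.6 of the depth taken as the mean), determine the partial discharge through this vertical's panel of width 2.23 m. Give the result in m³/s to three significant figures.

v̄ = v₀.₆ = 0.795 m/s
q = v̄ × d × w = 0.7950 × 2.30 × 2.23 = 4.078 m³/s

4.08 m³/s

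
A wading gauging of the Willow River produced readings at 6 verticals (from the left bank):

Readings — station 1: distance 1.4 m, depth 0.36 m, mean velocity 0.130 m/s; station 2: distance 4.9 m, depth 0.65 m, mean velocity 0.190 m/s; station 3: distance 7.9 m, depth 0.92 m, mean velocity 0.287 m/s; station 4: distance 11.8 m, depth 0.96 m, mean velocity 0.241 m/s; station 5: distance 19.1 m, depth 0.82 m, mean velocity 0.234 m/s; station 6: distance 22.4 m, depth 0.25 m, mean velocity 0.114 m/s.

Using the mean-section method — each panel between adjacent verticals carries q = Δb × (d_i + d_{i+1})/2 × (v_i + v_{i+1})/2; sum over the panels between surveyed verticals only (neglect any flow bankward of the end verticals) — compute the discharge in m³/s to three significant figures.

3.66 m³/s

Panel 1-2: Δb = 3.5 m, d̄ = (0.36+0.65)/2 = 0.505, v̄ = (0.130+0.190)/2 = 0.16 → q = 3.5×0.505×0.16 = 0.2828 m³/s
Panel 2-3: Δb = 3 m, d̄ = (0.65+0.92)/2 = 0.785, v̄ = (0.190+0.287)/2 = 0.2385 → q = 3×0.785×0.2385 = 0.5617 m³/s
Panel 3-4: Δb = 3.9 m, d̄ = (0.92+0.96)/2 = 0.94, v̄ = (0.287+0.241)/2 = 0.264 → q = 3.9×0.94×0.264 = 0.9678 m³/s
Panel 4-5: Δb = 7.3 m, d̄ = (0.96+0.82)/2 = 0.89, v̄ = (0.241+0.234)/2 = 0.2375 → q = 7.3×0.89×0.2375 = 1.543 m³/s
Panel 5-6: Δb = 3.3 m, d̄ = (0.82+0.25)/2 = 0.535, v̄ = (0.234+0.114)/2 = 0.174 → q = 3.3×0.535×0.174 = 0.3072 m³/s
Q = Σ q = 3.663 m³/s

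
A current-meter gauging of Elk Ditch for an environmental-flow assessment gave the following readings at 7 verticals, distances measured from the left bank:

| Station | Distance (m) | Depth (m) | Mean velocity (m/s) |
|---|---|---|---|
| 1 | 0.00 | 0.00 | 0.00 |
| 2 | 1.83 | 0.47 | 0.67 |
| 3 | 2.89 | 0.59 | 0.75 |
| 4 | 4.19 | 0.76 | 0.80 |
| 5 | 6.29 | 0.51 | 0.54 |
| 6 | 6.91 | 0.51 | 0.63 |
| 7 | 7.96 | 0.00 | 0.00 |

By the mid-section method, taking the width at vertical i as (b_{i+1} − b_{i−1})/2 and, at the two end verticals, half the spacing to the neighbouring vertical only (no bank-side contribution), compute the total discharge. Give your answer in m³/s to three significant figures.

2.65 m³/s

w_2 = (2.89 − 0.00)/2 = 1.445 m; q_2 = 0.67 × 0.47 × 1.445 = 0.4550 m³/s
w_3 = (4.19 − 1.83)/2 = 1.18 m; q_3 = 0.75 × 0.59 × 1.18 = 0.5222 m³/s
w_4 = (6.29 − 2.89)/2 = 1.7 m; q_4 = 0.80 × 0.76 × 1.7 = 1.034 m³/s
w_5 = (6.91 − 4.19)/2 = 1.36 m; q_5 = 0.54 × 0.51 × 1.36 = 0.3745 m³/s
w_6 = (7.96 − 6.29)/2 = 0.835 m; q_6 = 0.63 × 0.51 × 0.835 = 0.2683 m³/s
Stations 1, 7 contribute zero (depth or velocity is 0).
Q = Σ qᵢ = 2.654 m³/s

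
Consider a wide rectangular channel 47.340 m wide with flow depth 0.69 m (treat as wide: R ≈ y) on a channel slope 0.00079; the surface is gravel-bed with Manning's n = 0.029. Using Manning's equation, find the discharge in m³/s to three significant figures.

A = b·y = 47.340 × 0.69 = 32.66 m²
Wide channel: R ≈ y = 0.69 m
Q = (1/n)·A·R^(2/3)·S^(1/2) = (1/0.029) × 32.66 × 0.6900^(2/3) × 0.00079^(1/2) = 24.72 m³/s

24.7 m³/s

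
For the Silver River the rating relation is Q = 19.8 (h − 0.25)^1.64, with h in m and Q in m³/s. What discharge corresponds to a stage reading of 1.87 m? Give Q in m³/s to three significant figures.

43.7 m³/s

Q = 19.8 × (1.87 − 0.25)^1.64 = 19.8 × 1.62^1.64 = 43.68 m³/s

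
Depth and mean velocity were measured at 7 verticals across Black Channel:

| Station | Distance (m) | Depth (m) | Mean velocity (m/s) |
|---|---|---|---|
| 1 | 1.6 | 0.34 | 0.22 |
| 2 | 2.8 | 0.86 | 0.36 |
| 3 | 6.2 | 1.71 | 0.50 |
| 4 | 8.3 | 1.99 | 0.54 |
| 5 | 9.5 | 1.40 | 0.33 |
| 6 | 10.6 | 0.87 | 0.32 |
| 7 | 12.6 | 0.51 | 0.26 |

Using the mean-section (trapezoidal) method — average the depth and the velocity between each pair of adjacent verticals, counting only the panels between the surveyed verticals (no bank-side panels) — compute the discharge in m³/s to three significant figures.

Panel 1-2: Δb = 1.2 m, d̄ = (0.34+0.86)/2 = 0.6, v̄ = (0.22+0.36)/2 = 0.29 → q = 1.2×0.6×0.29 = 0.2088 m³/s
Panel 2-3: Δb = 3.4 m, d̄ = (0.86+1.71)/2 = 1.285, v̄ = (0.36+0.50)/2 = 0.43 → q = 3.4×1.285×0.43 = 1.879 m³/s
Panel 3-4: Δb = 2.1 m, d̄ = (1.71+1.99)/2 = 1.85, v̄ = (0.50+0.54)/2 = 0.52 → q = 2.1×1.85×0.52 = 2.020 m³/s
Panel 4-5: Δb = 1.2 m, d̄ = (1.99+1.40)/2 = 1.695, v̄ = (0.54+0.33)/2 = 0.435 → q = 1.2×1.695×0.435 = 0.8848 m³/s
Panel 5-6: Δb = 1.1 m, d̄ = (1.40+0.87)/2 = 1.135, v̄ = (0.33+0.32)/2 = 0.325 → q = 1.1×1.135×0.325 = 0.4058 m³/s
Panel 6-7: Δb = 2 m, d̄ = (0.87+0.51)/2 = 0.69, v̄ = (0.32+0.26)/2 = 0.29 → q = 2×0.69×0.29 = 0.4002 m³/s
Q = Σ q = 5.798 m³/s

5.80 m³/s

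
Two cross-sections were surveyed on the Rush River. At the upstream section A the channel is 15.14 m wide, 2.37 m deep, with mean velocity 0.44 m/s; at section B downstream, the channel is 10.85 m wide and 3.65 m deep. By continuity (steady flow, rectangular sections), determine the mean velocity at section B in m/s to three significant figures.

Q = A₁V₁ = (15.14×2.37) × 0.44 = 15.79 m³/s
A₂ = 10.85 × 3.65 = 39.60 m²
V₂ = Q/A₂ = 15.79/39.60 = 0.3987 m/s

0.399 m/s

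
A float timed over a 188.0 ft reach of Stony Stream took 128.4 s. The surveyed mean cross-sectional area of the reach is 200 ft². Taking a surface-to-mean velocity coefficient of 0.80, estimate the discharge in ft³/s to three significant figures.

v_surface = L / t̄ = 188.0 / 128.4 = 1.464 ft/s
v_mean = 0.80 × 1.464 = 1.171 ft/s
Q = A × v_mean = 200 × 1.171 = 234.3 ft³/s

234 ft³/s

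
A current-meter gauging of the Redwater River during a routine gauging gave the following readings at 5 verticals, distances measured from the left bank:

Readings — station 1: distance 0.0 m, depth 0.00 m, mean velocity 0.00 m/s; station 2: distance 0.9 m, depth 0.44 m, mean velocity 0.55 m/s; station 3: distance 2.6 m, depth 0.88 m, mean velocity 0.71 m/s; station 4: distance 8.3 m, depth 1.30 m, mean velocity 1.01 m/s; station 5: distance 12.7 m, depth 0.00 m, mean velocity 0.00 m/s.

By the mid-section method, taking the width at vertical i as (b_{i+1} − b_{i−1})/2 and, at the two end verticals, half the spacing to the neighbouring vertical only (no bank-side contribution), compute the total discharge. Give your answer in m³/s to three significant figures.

9.26 m³/s

w_2 = (2.6 − 0.0)/2 = 1.3 m; q_2 = 0.55 × 0.44 × 1.3 = 0.3146 m³/s
w_3 = (8.3 − 0.9)/2 = 3.7 m; q_3 = 0.71 × 0.88 × 3.7 = 2.312 m³/s
w_4 = (12.7 − 2.6)/2 = 5.05 m; q_4 = 1.01 × 1.30 × 5.05 = 6.631 m³/s
Stations 1, 5 contribute zero (depth or velocity is 0).
Q = Σ qᵢ = 9.257 m³/s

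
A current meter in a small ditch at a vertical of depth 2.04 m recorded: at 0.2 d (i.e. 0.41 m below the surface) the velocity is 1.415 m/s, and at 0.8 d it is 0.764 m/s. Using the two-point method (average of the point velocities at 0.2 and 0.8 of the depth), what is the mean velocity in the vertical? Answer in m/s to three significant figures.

1.09 m/s

v̄ = (1.415 + 0.764) / 2 = 1.090 m/s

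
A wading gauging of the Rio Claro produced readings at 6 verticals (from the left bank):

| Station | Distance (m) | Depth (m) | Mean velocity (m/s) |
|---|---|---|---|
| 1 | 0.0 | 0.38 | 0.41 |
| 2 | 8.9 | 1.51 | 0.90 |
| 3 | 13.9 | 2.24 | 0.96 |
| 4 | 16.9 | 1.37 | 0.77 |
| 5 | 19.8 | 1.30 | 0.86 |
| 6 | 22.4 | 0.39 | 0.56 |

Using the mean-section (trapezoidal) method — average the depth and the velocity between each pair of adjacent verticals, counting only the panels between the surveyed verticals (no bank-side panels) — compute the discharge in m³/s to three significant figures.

Panel 1-2: Δb = 8.9 m, d̄ = (0.38+1.51)/2 = 0.945, v̄ = (0.41+0.90)/2 = 0.655 → q = 8.9×0.945×0.655 = 5.509 m³/s
Panel 2-3: Δb = 5 m, d̄ = (1.51+2.24)/2 = 1.875, v̄ = (0.90+0.96)/2 = 0.93 → q = 5×1.875×0.93 = 8.719 m³/s
Panel 3-4: Δb = 3 m, d̄ = (2.24+1.37)/2 = 1.805, v̄ = (0.96+0.77)/2 = 0.865 → q = 3×1.805×0.865 = 4.684 m³/s
Panel 4-5: Δb = 2.9 m, d̄ = (1.37+1.30)/2 = 1.335, v̄ = (0.77+0.86)/2 = 0.815 → q = 2.9×1.335×0.815 = 3.155 m³/s
Panel 5-6: Δb = 2.6 m, d̄ = (1.30+0.39)/2 = 0.845, v̄ = (0.86+0.56)/2 = 0.71 → q = 2.6×0.845×0.71 = 1.560 m³/s
Q = Σ q = 23.63 m³/s

23.6 m³/s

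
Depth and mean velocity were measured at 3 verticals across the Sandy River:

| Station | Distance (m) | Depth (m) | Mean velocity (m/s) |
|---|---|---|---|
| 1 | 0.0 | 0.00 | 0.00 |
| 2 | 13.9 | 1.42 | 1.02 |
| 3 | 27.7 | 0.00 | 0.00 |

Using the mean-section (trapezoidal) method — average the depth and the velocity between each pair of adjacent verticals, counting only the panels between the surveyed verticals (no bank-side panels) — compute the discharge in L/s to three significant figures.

10000 L/s

Panel 1-2: Δb = 13.9 m, d̄ = (0.00+1.42)/2 = 0.71, v̄ = (0.00+1.02)/2 = 0.51 → q = 13.9×0.71×0.51 = 5.033 m³/s
Panel 2-3: Δb = 13.8 m, d̄ = (1.42+0.00)/2 = 0.71, v̄ = (1.02+0.00)/2 = 0.51 → q = 13.8×0.71×0.51 = 4.997 m³/s
Q = Σ q = 10.03 m³/s
= 10.03 × 1000 = 10030 L/s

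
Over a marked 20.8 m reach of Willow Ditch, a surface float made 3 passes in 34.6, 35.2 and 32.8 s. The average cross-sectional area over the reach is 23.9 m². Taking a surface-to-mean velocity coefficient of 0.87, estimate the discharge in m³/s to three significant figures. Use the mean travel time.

12.6 m³/s

t̄ = (34.6 + 35.2 + 32.8) / 3 = 34.2 s
v_surface = L / t̄ = 20.8 / 34.2 = 0.6082 m/s
v_mean = 0.87 × 0.6082 = 0.5291 m/s
Q = A × v_mean = 23.9 × 0.5291 = 12.65 m³/s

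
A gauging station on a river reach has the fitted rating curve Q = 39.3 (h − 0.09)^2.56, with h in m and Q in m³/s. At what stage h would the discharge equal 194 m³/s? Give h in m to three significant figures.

h − h₀ = (Q/C)^(1/b) = (194/39.3)^(1/2.56) = 1.866 m
h = 0.09 + 1.866 = 1.956 m

1.96 m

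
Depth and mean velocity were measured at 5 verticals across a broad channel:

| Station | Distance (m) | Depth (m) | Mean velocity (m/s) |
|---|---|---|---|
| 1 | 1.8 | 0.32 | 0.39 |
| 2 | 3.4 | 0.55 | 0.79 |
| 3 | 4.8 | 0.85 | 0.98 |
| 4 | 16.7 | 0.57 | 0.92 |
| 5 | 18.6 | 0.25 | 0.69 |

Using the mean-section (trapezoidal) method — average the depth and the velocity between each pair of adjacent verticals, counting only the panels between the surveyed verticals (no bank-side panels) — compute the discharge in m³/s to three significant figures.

9.93 m³/s

Panel 1-2: Δb = 1.6 m, d̄ = (0.32+0.55)/2 = 0.435, v̄ = (0.39+0.79)/2 = 0.59 → q = 1.6×0.435×0.59 = 0.4106 m³/s
Panel 2-3: Δb = 1.4 m, d̄ = (0.55+0.85)/2 = 0.7, v̄ = (0.79+0.98)/2 = 0.885 → q = 1.4×0.7×0.885 = 0.8673 m³/s
Panel 3-4: Δb = 11.9 m, d̄ = (0.85+0.57)/2 = 0.71, v̄ = (0.98+0.92)/2 = 0.95 → q = 11.9×0.71×0.95 = 8.027 m³/s
Panel 4-5: Δb = 1.9 m, d̄ = (0.57+0.25)/2 = 0.41, v̄ = (0.92+0.69)/2 = 0.805 → q = 1.9×0.41×0.805 = 0.6271 m³/s
Q = Σ q = 9.932 m³/s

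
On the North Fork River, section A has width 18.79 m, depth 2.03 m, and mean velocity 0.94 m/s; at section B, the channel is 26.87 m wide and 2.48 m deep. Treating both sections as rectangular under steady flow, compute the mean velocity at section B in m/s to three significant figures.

0.538 m/s

Q = A₁V₁ = (18.79×2.03) × 0.94 = 35.86 m³/s
A₂ = 26.87 × 2.48 = 66.64 m²
V₂ = Q/A₂ = 35.86/66.64 = 0.5381 m/s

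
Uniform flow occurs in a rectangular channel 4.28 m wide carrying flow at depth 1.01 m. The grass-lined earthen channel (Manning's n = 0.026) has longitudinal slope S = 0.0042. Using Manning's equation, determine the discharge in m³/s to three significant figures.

8.38 m³/s

A = b·y = 4.28 × 1.01 = 4.323 m²
P = b + 2y = 4.28 + 2×1.01 = 6.300 m
R = A/P = 4.323/6.300 = 0.6862 m
Q = (1/n)·A·R^(2/3)·S^(1/2) = (1/0.026) × 4.323 × 0.6862^(2/3) × 0.0042^(1/2) = 8.382 m³/s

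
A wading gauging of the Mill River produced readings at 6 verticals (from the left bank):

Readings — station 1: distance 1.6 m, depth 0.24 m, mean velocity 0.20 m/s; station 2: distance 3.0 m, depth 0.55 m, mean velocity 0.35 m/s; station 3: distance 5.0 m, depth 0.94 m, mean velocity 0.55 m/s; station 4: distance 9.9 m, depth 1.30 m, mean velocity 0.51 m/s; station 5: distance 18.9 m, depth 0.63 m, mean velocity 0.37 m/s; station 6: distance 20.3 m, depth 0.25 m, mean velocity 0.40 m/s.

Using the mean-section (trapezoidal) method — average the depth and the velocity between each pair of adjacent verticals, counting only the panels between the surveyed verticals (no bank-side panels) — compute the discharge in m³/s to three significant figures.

Panel 1-2: Δb = 1.4 m, d̄ = (0.24+0.55)/2 = 0.395, v̄ = (0.20+0.35)/2 = 0.275 → q = 1.4×0.395×0.275 = 0.1521 m³/s
Panel 2-3: Δb = 2 m, d̄ = (0.55+0.94)/2 = 0.745, v̄ = (0.35+0.55)/2 = 0.45 → q = 2×0.745×0.45 = 0.6705 m³/s
Panel 3-4: Δb = 4.9 m, d̄ = (0.94+1.30)/2 = 1.12, v̄ = (0.55+0.51)/2 = 0.53 → q = 4.9×1.12×0.53 = 2.909 m³/s
Panel 4-5: Δb = 9 m, d̄ = (1.30+0.63)/2 = 0.965, v̄ = (0.51+0.37)/2 = 0.44 → q = 9×0.965×0.44 = 3.821 m³/s
Panel 5-6: Δb = 1.4 m, d̄ = (0.63+0.25)/2 = 0.44, v̄ = (0.37+0.40)/2 = 0.385 → q = 1.4×0.44×0.385 = 0.2372 m³/s
Q = Σ q = 7.790 m³/s

7.79 m³/s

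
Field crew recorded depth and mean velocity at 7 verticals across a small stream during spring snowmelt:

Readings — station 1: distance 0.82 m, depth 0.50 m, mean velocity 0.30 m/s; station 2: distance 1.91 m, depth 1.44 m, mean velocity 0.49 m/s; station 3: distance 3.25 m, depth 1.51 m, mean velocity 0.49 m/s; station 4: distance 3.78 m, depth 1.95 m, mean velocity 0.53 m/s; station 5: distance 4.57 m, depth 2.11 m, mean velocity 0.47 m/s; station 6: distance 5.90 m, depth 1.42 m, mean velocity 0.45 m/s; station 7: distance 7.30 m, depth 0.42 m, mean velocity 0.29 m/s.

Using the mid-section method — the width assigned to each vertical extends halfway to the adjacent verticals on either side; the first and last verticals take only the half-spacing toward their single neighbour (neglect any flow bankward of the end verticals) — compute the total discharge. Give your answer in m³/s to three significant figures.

w_1 = (1.91 − 0.82)/2 = 0.545 m; q_1 = 0.30 × 0.50 × 0.545 = 0.08175 m³/s
w_2 = (3.25 − 0.82)/2 = 1.215 m; q_2 = 0.49 × 1.44 × 1.215 = 0.8573 m³/s
w_3 = (3.78 − 1.91)/2 = 0.935 m; q_3 = 0.49 × 1.51 × 0.935 = 0.6918 m³/s
w_4 = (4.57 − 3.25)/2 = 0.66 m; q_4 = 0.53 × 1.95 × 0.66 = 0.6821 m³/s
w_5 = (5.90 − 3.78)/2 = 1.06 m; q_5 = 0.47 × 2.11 × 1.06 = 1.051 m³/s
w_6 = (7.30 − 4.57)/2 = 1.365 m; q_6 = 0.45 × 1.42 × 1.365 = 0.8722 m³/s
w_7 = (7.30 − 5.90)/2 = 0.7 m; q_7 = 0.29 × 0.42 × 0.7 = 0.08526 m³/s
Q = Σ qᵢ = 4.322 m³/s

4.32 m³/s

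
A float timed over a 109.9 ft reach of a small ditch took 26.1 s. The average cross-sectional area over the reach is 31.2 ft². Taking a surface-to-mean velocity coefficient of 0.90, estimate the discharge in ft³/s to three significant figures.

v_surface = L / t̄ = 109.9 / 26.1 = 4.211 ft/s
v_mean = 0.90 × 4.211 = 3.790 ft/s
Q = A × v_mean = 31.2 × 3.790 = 118.2 ft³/s

118 ft³/s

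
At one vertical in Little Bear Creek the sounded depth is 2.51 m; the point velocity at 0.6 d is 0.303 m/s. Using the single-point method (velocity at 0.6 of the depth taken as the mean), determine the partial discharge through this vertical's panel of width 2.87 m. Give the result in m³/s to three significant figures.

2.18 m³/s

v̄ = v₀.₆ = 0.303 m/s
q = v̄ × d × w = 0.3030 × 2.51 × 2.87 = 2.183 m³/s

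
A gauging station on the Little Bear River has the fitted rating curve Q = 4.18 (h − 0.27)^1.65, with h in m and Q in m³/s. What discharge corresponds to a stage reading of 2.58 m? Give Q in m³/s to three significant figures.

16.6 m³/s

Q = 4.18 × (2.58 − 0.27)^1.65 = 4.18 × 2.31^1.65 = 16.64 m³/s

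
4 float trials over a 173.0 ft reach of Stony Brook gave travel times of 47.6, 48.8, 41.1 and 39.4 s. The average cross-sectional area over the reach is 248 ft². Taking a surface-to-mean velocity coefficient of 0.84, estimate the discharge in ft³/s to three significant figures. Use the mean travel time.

t̄ = (47.6 + 48.8 + 41.1 + 39.4) / 4 = 44.225 s
v_surface = L / t̄ = 173.0 / 44.225 = 3.912 ft/s
v_mean = 0.84 × 3.912 = 3.286 ft/s
Q = A × v_mean = 248 × 3.286 = 814.9 ft³/s

815 ft³/s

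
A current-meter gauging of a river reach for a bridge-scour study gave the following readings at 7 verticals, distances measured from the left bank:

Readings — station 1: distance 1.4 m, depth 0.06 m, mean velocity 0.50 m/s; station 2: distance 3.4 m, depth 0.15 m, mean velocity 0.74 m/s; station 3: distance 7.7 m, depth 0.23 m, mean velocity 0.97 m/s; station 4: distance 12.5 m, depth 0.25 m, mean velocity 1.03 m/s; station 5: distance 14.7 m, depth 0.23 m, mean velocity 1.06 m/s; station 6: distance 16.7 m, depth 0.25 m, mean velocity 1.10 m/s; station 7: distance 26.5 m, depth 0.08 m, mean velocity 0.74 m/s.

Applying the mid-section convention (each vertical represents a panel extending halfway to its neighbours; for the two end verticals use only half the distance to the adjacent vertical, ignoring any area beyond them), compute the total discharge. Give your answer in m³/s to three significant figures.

4.72 m³/s

w_1 = (3.4 − 1.4)/2 = 1 m; q_1 = 0.50 × 0.06 × 1 = 0.03000 m³/s
w_2 = (7.7 − 1.4)/2 = 3.15 m; q_2 = 0.74 × 0.15 × 3.15 = 0.3497 m³/s
w_3 = (12.5 − 3.4)/2 = 4.55 m; q_3 = 0.97 × 0.23 × 4.55 = 1.015 m³/s
w_4 = (14.7 − 7.7)/2 = 3.5 m; q_4 = 1.03 × 0.25 × 3.5 = 0.9013 m³/s
w_5 = (16.7 − 12.5)/2 = 2.1 m; q_5 = 1.06 × 0.23 × 2.1 = 0.5120 m³/s
w_6 = (26.5 − 14.7)/2 = 5.9 m; q_6 = 1.10 × 0.25 × 5.9 = 1.623 m³/s
w_7 = (26.5 − 16.7)/2 = 4.9 m; q_7 = 0.74 × 0.08 × 4.9 = 0.2901 m³/s
Q = Σ qᵢ = 4.721 m³/s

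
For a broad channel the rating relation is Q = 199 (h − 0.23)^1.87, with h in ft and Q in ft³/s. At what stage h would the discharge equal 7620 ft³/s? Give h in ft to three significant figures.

h − h₀ = (Q/C)^(1/b) = (7620/199)^(1/1.87) = 7.024 ft
h = 0.23 + 7.024 = 7.254 ft

7.25 ft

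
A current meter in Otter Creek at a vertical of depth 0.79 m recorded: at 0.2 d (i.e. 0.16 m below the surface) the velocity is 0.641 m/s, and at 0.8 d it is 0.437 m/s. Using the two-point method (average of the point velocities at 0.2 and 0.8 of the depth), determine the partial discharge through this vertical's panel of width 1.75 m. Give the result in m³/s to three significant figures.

v̄ = (0.641 + 0.437) / 2 = 0.5390 m/s
q = v̄ × d × w = 0.5390 × 0.79 × 1.75 = 0.7452 m³/s

0.745 m³/s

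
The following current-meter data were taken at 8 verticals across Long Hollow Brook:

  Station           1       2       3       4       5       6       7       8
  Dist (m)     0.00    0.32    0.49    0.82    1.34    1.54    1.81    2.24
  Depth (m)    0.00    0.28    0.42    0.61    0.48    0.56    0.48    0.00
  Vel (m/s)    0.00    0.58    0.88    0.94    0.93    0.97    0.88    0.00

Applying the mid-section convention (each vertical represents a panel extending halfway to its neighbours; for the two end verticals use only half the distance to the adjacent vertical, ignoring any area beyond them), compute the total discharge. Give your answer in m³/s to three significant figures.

w_2 = (0.49 − 0.00)/2 = 0.245 m; q_2 = 0.58 × 0.28 × 0.245 = 0.03979 m³/s
w_3 = (0.82 − 0.32)/2 = 0.25 m; q_3 = 0.88 × 0.42 × 0.25 = 0.09240 m³/s
w_4 = (1.34 − 0.49)/2 = 0.425 m; q_4 = 0.94 × 0.61 × 0.425 = 0.2437 m³/s
w_5 = (1.54 − 0.82)/2 = 0.36 m; q_5 = 0.93 × 0.48 × 0.36 = 0.1607 m³/s
w_6 = (1.81 − 1.34)/2 = 0.235 m; q_6 = 0.97 × 0.56 × 0.235 = 0.1277 m³/s
w_7 = (2.24 − 1.54)/2 = 0.35 m; q_7 = 0.88 × 0.48 × 0.35 = 0.1478 m³/s
Stations 1, 8 contribute zero (depth or velocity is 0).
Q = Σ qᵢ = 0.8121 m³/s

0.812 m³/s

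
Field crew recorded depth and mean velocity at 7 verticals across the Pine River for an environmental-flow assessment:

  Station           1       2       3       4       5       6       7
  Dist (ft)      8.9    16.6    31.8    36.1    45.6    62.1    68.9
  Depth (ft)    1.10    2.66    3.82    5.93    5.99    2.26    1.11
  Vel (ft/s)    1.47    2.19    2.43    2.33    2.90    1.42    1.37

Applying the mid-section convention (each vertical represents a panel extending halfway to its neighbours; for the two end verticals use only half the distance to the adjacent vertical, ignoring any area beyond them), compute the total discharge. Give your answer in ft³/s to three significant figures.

527 ft³/s

w_1 = (16.6 − 8.9)/2 = 3.85 ft; q_1 = 1.47 × 1.10 × 3.85 = 6.225 ft³/s
w_2 = (31.8 − 8.9)/2 = 11.45 ft; q_2 = 2.19 × 2.66 × 11.45 = 66.70 ft³/s
w_3 = (36.1 − 16.6)/2 = 9.75 ft; q_3 = 2.43 × 3.82 × 9.75 = 90.51 ft³/s
w_4 = (45.6 − 31.8)/2 = 6.9 ft; q_4 = 2.33 × 5.93 × 6.9 = 95.34 ft³/s
w_5 = (62.1 − 36.1)/2 = 13 ft; q_5 = 2.90 × 5.99 × 13 = 225.8 ft³/s
w_6 = (68.9 − 45.6)/2 = 11.65 ft; q_6 = 1.42 × 2.26 × 11.65 = 37.39 ft³/s
w_7 = (68.9 − 62.1)/2 = 3.4 ft; q_7 = 1.37 × 1.11 × 3.4 = 5.170 ft³/s
Q = Σ qᵢ = 527.1 ft³/s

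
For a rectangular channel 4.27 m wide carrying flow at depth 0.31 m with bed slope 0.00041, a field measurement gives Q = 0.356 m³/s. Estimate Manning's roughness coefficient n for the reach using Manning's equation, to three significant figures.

A = b·y = 4.27 × 0.31 = 1.324 m²
P = b + 2y = 4.27 + 2×0.31 = 4.890 m
R = A/P = 1.324/4.890 = 0.2707 m
n = (1/Q)·A·R^(2/3)·S^(1/2) = (1/0.356) × 1.324 × 0.4185 × 0.02025 = 0.03151

0.0315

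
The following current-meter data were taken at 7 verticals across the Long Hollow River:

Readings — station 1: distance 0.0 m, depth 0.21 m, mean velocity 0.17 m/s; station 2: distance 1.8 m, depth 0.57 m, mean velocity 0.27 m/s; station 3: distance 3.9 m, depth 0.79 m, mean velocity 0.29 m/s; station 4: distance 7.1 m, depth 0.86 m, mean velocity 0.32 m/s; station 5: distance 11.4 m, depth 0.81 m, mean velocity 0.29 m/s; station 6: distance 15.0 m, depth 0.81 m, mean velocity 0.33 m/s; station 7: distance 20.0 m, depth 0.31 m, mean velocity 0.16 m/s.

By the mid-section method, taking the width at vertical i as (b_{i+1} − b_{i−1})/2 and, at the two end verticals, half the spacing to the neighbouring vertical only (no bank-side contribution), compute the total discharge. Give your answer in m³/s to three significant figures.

w_1 = (1.8 − 0.0)/2 = 0.9 m; q_1 = 0.17 × 0.21 × 0.9 = 0.03213 m³/s
w_2 = (3.9 − 0.0)/2 = 1.95 m; q_2 = 0.27 × 0.57 × 1.95 = 0.3001 m³/s
w_3 = (7.1 − 1.8)/2 = 2.65 m; q_3 = 0.29 × 0.79 × 2.65 = 0.6071 m³/s
w_4 = (11.4 − 3.9)/2 = 3.75 m; q_4 = 0.32 × 0.86 × 3.75 = 1.032 m³/s
w_5 = (15.0 − 7.1)/2 = 3.95 m; q_5 = 0.29 × 0.81 × 3.95 = 0.9279 m³/s
w_6 = (20.0 − 11.4)/2 = 4.3 m; q_6 = 0.33 × 0.81 × 4.3 = 1.149 m³/s
w_7 = (20.0 − 15.0)/2 = 2.5 m; q_7 = 0.16 × 0.31 × 2.5 = 0.1240 m³/s
Q = Σ qᵢ = 4.173 m³/s

4.17 m³/s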